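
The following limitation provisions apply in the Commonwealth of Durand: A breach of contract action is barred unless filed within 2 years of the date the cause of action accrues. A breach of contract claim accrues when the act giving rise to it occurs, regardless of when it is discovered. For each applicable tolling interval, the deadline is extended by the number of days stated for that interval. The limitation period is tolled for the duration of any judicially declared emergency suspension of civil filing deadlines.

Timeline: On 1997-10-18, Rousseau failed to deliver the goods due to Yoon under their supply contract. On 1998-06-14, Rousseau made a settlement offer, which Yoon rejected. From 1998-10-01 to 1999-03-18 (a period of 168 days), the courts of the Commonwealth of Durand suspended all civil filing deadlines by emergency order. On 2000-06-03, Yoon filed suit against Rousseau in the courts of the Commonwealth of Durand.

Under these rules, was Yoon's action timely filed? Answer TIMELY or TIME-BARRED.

TIME-BARRED

The cause of action accrued on 1997-10-18, the date of the act.
2 years from 1997-10-18 is 1999-10-18.
The period was tolled for 168 days by the emergency suspension of filing deadlines (1998-10-01 to 1999-03-18), pushing the deadline to 2000-04-03.
Nothing else in the chronology tolls or restarts the period.
The 2000-06-03 filing falls after the 2000-04-03 deadline; the claim is time-barred.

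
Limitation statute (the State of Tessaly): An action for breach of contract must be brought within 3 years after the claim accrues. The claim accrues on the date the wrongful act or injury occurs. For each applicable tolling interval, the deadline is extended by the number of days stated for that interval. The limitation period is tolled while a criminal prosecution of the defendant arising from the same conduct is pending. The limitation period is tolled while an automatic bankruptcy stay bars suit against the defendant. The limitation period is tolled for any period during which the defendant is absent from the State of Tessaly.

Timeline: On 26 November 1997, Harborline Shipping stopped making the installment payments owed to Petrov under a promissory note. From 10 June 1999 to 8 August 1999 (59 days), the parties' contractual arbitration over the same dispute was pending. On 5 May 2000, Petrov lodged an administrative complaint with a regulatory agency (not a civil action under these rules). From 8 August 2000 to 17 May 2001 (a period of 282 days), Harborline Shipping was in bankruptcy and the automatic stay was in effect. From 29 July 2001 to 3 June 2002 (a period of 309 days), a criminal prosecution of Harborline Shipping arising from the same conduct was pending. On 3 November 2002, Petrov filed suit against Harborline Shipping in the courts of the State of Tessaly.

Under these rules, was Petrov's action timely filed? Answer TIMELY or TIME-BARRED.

The claim accrued on 26 November 1997, the date of the act.
Adding the 3 years base period to 26 November 1997 gives a deadline of 26 November 2000, before any tolling.
The automatic bankruptcy stay from 8 August 2000 to 17 May 2001 tolled the period for 282 days, extending the deadline to 4 September 2001.
The pending criminal prosecution from 29 July 2001 to 3 June 2002 tolled the period for 309 days, extending the deadline to 10 July 2002.
No stated provision tolls the period for a pending arbitration, so the interval from 10 June 1999 to 8 August 1999 has no effect on the deadline.
The other events in the timeline have no effect on the limitation period under the stated rules.
The 3 November 2002 filing falls after the 10 July 2002 deadline; the claim is time-barred.

TIME-BARRED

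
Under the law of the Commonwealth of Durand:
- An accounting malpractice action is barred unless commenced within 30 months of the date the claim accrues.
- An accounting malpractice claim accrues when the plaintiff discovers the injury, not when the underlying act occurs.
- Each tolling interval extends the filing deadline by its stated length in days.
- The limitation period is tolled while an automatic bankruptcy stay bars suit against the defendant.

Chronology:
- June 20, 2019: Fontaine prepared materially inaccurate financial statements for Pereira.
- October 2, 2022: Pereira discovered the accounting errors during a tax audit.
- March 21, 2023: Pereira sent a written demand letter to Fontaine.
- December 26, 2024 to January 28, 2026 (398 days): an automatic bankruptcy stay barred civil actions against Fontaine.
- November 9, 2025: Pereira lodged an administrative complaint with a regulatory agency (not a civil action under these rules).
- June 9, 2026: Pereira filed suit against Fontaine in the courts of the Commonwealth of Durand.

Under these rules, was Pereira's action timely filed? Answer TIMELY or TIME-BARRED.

TIME-BARRED

Under the discovery rule, the claim accrued on October 2, 2022, when Pereira discovered the injury — not on the June 20, 2019 date of the underlying act.
Adding the 30 months base period to October 2, 2022 gives a deadline of April 2, 2025, before any tolling.
The period was tolled for 398 days by the automatic bankruptcy stay (December 26, 2024 to January 28, 2026), pushing the deadline to May 5, 2026.
Nothing else in the chronology tolls or restarts the period.
The June 9, 2026 filing falls after the May 5, 2026 deadline; the claim is time-barred.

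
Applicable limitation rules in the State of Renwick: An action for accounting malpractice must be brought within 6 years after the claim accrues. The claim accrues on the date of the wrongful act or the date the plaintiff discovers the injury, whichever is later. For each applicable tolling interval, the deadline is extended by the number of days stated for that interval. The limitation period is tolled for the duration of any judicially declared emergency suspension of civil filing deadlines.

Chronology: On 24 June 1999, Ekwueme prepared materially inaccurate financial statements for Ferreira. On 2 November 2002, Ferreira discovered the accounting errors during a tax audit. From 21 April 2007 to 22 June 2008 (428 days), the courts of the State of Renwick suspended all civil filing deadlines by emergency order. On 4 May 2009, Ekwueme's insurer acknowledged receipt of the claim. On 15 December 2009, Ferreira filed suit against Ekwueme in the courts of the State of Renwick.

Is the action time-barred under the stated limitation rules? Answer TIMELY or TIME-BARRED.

Because discovery on 2 November 2002 post-dates the 24 June 1999 act, accrual under the later-of rule falls on 2 November 2002.
Adding the 6 years base period to 2 November 2002 gives a deadline of 2 November 2008, before any tolling.
Because the emergency suspension of filing deadlines ran from 21 April 2007 to 22 June 2008, the deadline is extended by 428 days to 4 January 2010.
Nothing else in the chronology tolls or restarts the period.
Ferreira filed on 15 December 2009, before the 4 January 2010 deadline, so the action is timely.

TIMELY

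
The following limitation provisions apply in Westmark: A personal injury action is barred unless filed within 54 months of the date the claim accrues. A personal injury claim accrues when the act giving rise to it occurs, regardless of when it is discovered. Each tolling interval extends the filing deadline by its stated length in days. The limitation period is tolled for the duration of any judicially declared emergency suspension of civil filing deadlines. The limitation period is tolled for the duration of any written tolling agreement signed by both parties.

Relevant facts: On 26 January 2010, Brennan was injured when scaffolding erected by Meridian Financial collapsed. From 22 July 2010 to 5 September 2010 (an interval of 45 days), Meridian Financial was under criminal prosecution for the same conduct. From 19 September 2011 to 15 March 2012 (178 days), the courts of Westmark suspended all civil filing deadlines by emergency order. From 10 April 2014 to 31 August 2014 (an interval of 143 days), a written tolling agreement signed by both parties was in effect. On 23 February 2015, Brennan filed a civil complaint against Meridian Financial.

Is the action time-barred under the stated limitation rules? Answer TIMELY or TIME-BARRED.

TIMELY

The claim accrued on 26 January 2010, when the wrongful act occurred.
54 months from 26 January 2010 is 26 July 2014.
The period was tolled for 178 days by the emergency suspension of filing deadlines (19 September 2011 to 15 March 2012), pushing the deadline to 20 January 2015.
The period was tolled for 143 days by the written tolling agreement (10 April 2014 to 31 August 2014), pushing the deadline to 12 June 2015.
No stated provision tolls the period for a criminal prosecution, so the interval from 22 July 2010 to 5 September 2010 has no effect on the deadline.
Brennan filed on 23 February 2015, before the 12 June 2015 deadline, so the action is timely.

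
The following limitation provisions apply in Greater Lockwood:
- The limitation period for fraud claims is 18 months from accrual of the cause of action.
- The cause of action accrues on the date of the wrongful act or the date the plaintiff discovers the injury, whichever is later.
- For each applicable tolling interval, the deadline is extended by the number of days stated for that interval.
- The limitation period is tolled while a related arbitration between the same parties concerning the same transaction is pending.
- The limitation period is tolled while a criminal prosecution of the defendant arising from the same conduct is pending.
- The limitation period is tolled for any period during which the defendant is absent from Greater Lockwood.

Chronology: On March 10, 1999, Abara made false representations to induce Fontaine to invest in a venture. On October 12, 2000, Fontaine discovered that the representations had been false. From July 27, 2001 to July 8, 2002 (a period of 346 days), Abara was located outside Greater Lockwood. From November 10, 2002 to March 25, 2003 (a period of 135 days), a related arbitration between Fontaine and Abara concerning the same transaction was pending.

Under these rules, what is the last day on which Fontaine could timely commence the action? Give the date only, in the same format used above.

Because discovery on October 12, 2000 post-dates the March 10, 1999 act, accrual under the later-of rule falls on October 12, 2000.
The untolled deadline — 18 months after October 12, 2000 — is April 12, 2002.
The period was tolled for 346 days by the defendant's absence from the jurisdiction (July 27, 2001 to July 8, 2002), pushing the deadline to March 24, 2003.
The pending related arbitration from November 10, 2002 to March 25, 2003 tolled the period for 135 days, extending the deadline to August 6, 2003.

August 6, 2003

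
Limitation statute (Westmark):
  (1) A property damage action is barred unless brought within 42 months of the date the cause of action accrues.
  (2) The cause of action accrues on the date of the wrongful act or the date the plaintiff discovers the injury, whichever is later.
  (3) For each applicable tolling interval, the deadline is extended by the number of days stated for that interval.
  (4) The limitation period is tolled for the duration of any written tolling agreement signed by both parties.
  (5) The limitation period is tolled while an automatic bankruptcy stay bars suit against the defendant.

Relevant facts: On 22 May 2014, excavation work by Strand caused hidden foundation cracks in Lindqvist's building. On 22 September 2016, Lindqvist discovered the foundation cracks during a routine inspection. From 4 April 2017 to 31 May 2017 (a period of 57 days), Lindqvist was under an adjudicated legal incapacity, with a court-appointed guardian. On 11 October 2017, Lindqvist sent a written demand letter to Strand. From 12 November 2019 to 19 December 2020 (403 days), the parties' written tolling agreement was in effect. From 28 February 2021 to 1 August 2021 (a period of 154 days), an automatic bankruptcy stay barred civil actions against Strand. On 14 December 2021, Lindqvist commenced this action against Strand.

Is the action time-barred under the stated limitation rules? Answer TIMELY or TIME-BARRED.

TIME-BARRED

The claim accrued on 22 September 2016 — the later of the 22 May 2014 act and the 22 September 2016 discovery.
Adding the 42 months base period to 22 September 2016 gives a deadline of 22 March 2020, before any tolling.
The period was tolled for 403 days by the written tolling agreement (12 November 2019 to 19 December 2020), pushing the deadline to 29 April 2021.
The period was tolled for 154 days by the automatic bankruptcy stay (28 February 2021 to 1 August 2021), pushing the deadline to 30 September 2021.
The plaintiff's legal incapacity from 4 April 2017 to 31 May 2017 does not toll the period, because no stated rule makes the plaintiff's incapacity a tolling event.
The other events in the timeline have no effect on the limitation period under the stated rules.
The 14 December 2021 filing falls after the 30 September 2021 deadline; the claim is time-barred.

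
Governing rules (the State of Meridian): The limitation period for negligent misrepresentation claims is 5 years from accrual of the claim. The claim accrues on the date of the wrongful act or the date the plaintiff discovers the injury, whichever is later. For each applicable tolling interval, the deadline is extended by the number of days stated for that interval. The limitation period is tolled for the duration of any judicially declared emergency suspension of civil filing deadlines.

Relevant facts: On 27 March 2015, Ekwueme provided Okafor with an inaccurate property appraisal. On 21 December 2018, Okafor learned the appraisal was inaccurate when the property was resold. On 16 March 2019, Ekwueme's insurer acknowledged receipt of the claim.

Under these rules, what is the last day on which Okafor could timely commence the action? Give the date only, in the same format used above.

The claim accrued on 21 December 2018 — the later of the 27 March 2015 act and the 21 December 2018 discovery.
5 years from 21 December 2018 is 21 December 2023.
Nothing else in the chronology tolls or restarts the period.

21 December 2023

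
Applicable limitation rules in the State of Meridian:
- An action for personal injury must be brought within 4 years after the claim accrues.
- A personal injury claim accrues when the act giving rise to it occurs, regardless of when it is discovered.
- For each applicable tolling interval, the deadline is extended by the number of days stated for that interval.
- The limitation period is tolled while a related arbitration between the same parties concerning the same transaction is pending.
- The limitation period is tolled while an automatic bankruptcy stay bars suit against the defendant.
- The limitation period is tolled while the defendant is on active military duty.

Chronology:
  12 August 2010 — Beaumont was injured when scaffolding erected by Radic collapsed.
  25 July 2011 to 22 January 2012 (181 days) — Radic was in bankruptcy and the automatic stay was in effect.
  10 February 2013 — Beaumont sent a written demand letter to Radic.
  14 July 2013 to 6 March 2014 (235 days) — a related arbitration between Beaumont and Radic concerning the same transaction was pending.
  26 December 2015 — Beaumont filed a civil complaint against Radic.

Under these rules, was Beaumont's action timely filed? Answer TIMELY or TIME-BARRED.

TIME-BARRED

The claim accrued on 12 August 2010, when the wrongful act occurred.
The untolled deadline — 4 years after 12 August 2010 — is 12 August 2014.
The period was tolled for 181 days by the automatic bankruptcy stay (25 July 2011 to 22 January 2012), pushing the deadline to 9 February 2015.
Because the pending related arbitration ran from 14 July 2013 to 6 March 2014, the deadline is extended by 235 days to 2 October 2015.
Nothing else in the chronology tolls or restarts the period.
Beaumont filed on 26 December 2015, after the 2 October 2015 deadline, so the action is time-barred.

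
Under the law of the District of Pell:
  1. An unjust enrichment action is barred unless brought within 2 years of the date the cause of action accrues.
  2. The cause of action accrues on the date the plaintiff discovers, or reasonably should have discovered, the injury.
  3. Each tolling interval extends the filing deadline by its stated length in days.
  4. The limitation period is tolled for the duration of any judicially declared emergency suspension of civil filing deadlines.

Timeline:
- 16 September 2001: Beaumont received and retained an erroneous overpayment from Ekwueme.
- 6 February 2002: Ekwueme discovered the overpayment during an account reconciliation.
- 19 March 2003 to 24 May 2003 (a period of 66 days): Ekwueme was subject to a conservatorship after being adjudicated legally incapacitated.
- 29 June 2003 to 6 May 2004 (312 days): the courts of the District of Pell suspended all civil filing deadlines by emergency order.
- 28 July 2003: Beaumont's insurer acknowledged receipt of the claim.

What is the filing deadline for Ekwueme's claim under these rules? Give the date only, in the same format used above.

The claim did not accrue until Ekwueme discovered the injury on 6 February 2002; the 16 September 2001 act date does not start the clock under the stated rule.
2 years from 6 February 2002 is 6 February 2004.
Because the emergency suspension of filing deadlines ran from 29 June 2003 to 6 May 2004, the deadline is extended by 312 days to 14 December 2004.
Although the plaintiff's incapacity ran from 19 March 2003 to 24 May 2003, the stated rules do not make that a tolling event, so it is disregarded.
None of the other events listed affects the running of the period under the stated rules.

14 December 2004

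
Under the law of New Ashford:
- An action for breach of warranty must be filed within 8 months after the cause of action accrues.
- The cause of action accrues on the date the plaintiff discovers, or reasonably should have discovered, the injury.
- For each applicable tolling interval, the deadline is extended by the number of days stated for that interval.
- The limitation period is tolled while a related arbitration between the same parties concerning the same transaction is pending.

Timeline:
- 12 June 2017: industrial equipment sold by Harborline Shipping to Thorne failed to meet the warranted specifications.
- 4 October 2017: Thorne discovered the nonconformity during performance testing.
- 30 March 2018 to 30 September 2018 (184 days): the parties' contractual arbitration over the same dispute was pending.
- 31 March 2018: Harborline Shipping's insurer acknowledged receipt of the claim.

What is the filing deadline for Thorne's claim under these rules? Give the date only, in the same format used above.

The claim did not accrue until Thorne discovered the injury on 4 October 2017; the 12 June 2017 act date does not start the clock under the stated rule.
8 months from 4 October 2017 is 4 June 2018.
The period was tolled for 184 days by the pending related arbitration (30 March 2018 to 30 September 2018), pushing the deadline to 5 December 2018.
None of the other events listed affects the running of the period under the stated rules.

5 December 2018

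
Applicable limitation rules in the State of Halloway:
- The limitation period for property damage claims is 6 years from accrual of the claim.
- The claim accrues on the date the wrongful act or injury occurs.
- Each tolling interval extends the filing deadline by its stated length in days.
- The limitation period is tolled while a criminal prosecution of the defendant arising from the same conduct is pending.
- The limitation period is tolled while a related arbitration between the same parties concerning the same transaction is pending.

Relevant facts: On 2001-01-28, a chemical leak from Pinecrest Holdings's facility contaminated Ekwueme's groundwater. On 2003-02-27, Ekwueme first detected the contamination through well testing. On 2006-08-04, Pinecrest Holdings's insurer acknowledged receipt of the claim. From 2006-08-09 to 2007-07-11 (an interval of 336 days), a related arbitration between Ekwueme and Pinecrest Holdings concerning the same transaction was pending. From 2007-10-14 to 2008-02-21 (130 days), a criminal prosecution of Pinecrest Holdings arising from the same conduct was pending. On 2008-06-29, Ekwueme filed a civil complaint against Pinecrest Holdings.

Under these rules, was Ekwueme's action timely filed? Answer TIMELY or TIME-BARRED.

TIME-BARRED

The claim accrued on 2001-01-28, when the wrongful act occurred; under the stated occurrence rule the 2003-02-27 discovery does not delay accrual.
6 years from 2001-01-28 is 2007-01-28.
The pending related arbitration from 2006-08-09 to 2007-07-11 tolled the period for 336 days, extending the deadline to 2007-12-30.
The period was tolled for 130 days by the pending criminal prosecution (2007-10-14 to 2008-02-21), pushing the deadline to 2008-05-08.
The other events in the timeline have no effect on the limitation period under the stated rules.
The 2008-06-29 filing falls after the 2008-05-08 deadline; the claim is time-barred.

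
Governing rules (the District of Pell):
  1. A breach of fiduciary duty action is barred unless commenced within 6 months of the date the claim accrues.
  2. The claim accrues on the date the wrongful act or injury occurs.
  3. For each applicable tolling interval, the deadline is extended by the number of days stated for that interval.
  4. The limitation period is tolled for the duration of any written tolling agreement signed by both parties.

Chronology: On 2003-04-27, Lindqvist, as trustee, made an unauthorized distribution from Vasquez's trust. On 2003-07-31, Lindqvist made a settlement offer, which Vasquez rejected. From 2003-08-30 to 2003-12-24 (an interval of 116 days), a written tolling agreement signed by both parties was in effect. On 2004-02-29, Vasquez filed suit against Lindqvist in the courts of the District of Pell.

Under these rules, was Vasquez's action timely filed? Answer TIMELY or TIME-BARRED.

TIME-BARRED

The limitation period began to run on 2003-04-27.
The untolled deadline — 6 months after 2003-04-27 — is 2003-10-27.
The written tolling agreement from 2003-08-30 to 2003-12-24 tolled the period for 116 days, extending the deadline to 2004-02-20.
The other events in the timeline have no effect on the limitation period under the stated rules.
Filing on 2004-02-29 missed the 2004-02-20 deadline — the action is time-barred.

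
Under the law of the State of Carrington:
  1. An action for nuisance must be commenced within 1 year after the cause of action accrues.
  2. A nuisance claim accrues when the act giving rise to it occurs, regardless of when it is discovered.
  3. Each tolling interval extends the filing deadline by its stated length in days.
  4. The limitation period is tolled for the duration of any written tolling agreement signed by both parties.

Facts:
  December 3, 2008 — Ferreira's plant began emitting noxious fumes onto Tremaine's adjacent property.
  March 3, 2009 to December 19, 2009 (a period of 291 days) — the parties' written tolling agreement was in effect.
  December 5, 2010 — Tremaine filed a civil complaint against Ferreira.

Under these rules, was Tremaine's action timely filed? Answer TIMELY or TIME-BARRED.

The cause of action accrued on December 3, 2008, the date of the act.
1 year from December 3, 2008 is December 3, 2009.
The written tolling agreement from March 3, 2009 to December 19, 2009 tolled the period for 291 days, extending the deadline to September 20, 2010.
The December 5, 2010 filing falls after the September 20, 2010 deadline; the claim is time-barred.

TIME-BARRED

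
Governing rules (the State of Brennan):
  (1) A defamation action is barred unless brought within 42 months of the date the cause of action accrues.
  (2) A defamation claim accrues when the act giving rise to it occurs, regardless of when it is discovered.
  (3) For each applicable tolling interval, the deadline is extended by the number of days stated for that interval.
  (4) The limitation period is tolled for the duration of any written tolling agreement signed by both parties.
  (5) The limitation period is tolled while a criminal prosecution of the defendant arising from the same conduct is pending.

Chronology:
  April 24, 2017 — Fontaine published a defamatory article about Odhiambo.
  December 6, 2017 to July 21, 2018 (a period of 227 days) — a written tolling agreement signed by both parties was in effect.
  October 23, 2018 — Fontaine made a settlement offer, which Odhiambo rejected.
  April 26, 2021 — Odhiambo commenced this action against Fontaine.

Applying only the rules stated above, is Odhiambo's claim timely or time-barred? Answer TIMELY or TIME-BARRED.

TIMELY

The limitation period began to run on April 24, 2017.
The untolled deadline — 42 months after April 24, 2017 — is October 24, 2020.
The written tolling agreement from December 6, 2017 to July 21, 2018 tolled the period for 227 days, extending the deadline to June 8, 2021.
Nothing else in the chronology tolls or restarts the period.
Filing on April 26, 2021 beat the June 8, 2021 deadline — the action is timely.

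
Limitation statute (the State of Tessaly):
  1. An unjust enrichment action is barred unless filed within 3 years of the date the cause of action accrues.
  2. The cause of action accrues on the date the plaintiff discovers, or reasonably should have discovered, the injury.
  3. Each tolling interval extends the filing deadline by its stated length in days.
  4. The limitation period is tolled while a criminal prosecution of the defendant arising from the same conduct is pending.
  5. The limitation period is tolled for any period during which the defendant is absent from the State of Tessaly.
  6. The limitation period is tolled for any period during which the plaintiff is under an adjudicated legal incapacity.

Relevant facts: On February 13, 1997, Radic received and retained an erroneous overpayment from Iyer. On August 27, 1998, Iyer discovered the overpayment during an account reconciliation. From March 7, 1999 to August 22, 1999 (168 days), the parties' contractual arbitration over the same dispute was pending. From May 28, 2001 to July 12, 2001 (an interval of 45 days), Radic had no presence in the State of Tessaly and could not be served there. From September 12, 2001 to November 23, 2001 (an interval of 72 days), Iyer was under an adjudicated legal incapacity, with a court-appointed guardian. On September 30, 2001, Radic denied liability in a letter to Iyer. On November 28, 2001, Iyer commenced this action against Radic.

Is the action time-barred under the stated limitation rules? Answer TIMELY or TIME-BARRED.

TIMELY

Under the discovery rule, the claim accrued on August 27, 1998, when Iyer discovered the injury — not on the February 13, 1997 date of the underlying act.
Adding the 3 years base period to August 27, 1998 gives a deadline of August 27, 2001, before any tolling.
The defendant's absence from the jurisdiction from May 28, 2001 to July 12, 2001 tolled the period for 45 days, extending the deadline to October 11, 2001.
The period was tolled for 72 days by the plaintiff's legal incapacity (September 12, 2001 to November 23, 2001), pushing the deadline to December 22, 2001.
The pending related arbitration from March 7, 1999 to August 22, 1999 does not toll the period, because no stated rule makes a pending arbitration a tolling event.
The other events in the timeline have no effect on the limitation period under the stated rules.
Filing on November 28, 2001 beat the December 22, 2001 deadline — the action is timely.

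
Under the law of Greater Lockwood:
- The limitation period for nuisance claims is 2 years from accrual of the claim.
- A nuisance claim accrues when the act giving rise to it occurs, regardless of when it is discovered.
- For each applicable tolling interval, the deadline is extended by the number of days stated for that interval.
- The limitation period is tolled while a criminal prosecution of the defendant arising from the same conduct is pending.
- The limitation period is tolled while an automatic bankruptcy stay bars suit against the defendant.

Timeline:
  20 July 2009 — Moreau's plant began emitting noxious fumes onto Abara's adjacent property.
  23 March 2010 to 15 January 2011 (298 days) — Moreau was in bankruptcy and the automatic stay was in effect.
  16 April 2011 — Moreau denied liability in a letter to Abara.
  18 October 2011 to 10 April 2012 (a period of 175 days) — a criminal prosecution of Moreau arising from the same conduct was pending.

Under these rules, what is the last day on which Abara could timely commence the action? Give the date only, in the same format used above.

4 November 2012

The claim accrued on 20 July 2009, when the wrongful act occurred.
2 years from 20 July 2009 is 20 July 2011.
The period was tolled for 298 days by the automatic bankruptcy stay (23 March 2010 to 15 January 2011), pushing the deadline to 13 May 2012.
Because the pending criminal prosecution ran from 18 October 2011 to 10 April 2012, the deadline is extended by 175 days to 4 November 2012.
None of the other events listed affects the running of the period under the stated rules.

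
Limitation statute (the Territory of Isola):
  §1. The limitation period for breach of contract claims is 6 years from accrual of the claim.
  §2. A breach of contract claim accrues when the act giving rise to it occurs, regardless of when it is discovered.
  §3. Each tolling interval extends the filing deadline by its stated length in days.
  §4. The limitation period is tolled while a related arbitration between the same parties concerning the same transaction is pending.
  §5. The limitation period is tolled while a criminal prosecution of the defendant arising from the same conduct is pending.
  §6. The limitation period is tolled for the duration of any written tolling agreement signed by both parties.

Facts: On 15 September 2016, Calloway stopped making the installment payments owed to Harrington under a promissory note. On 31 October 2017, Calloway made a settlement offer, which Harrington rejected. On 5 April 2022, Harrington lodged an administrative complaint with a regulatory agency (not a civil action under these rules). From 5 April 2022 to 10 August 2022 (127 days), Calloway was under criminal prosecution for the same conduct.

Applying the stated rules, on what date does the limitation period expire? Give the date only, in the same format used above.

20 January 2023

The limitation period began to run on 15 September 2016.
6 years from 15 September 2016 is 15 September 2022.
Because the pending criminal prosecution ran from 5 April 2022 to 10 August 2022, the deadline is extended by 127 days to 20 January 2023.
None of the other events listed affects the running of the period under the stated rules.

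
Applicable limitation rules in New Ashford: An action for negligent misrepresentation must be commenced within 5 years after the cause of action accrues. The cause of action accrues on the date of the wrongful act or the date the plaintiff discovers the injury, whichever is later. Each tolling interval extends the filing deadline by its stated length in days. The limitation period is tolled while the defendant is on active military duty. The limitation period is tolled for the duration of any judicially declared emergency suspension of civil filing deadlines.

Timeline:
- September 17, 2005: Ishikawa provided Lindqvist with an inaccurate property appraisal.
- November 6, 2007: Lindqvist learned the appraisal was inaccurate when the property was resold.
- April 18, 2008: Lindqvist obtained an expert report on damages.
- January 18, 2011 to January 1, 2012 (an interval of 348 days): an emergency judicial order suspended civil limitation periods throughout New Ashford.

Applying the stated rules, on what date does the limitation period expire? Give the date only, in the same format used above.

Because discovery on November 6, 2007 post-dates the September 17, 2005 act, accrual under the later-of rule falls on November 6, 2007.
The untolled deadline — 5 years after November 6, 2007 — is November 6, 2012.
The period was tolled for 348 days by the emergency suspension of filing deadlines (January 18, 2011 to January 1, 2012), pushing the deadline to October 20, 2013.
The other events in the timeline have no effect on the limitation period under the stated rules.

October 20, 2013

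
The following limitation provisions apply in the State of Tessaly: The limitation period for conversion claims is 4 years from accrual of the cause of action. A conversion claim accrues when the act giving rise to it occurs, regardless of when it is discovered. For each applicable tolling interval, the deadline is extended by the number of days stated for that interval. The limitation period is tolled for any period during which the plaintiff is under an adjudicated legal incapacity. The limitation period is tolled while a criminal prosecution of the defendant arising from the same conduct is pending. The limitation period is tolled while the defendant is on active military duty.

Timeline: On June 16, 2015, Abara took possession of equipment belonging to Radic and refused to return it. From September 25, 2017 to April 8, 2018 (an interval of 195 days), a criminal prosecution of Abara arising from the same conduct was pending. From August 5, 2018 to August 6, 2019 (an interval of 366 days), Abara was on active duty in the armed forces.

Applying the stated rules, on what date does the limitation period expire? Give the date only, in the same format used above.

The claim accrued on June 16, 2015, when the wrongful act occurred.
The untolled deadline — 4 years after June 16, 2015 — is June 16, 2019.
The pending criminal prosecution from September 25, 2017 to April 8, 2018 tolled the period for 195 days, extending the deadline to December 28, 2019.
The period was tolled for 366 days by the defendant's active military service (August 5, 2018 to August 6, 2019), pushing the deadline to December 28, 2020.

December 28, 2020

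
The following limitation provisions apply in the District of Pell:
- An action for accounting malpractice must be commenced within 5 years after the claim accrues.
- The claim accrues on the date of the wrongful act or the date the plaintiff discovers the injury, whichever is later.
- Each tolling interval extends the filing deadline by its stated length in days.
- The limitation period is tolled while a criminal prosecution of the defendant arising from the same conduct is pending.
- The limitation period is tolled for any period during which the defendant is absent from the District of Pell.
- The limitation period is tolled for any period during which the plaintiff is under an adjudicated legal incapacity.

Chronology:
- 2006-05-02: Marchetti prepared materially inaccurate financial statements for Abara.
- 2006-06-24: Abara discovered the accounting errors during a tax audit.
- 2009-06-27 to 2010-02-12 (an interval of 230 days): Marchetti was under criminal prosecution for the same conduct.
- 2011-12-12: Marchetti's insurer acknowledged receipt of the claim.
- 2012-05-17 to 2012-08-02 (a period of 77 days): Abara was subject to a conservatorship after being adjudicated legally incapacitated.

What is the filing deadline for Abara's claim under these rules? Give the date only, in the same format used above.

2012-02-09

Taking the later of the act (2006-05-02) and discovery (2006-06-24), the claim accrued on 2006-06-24.
5 years from 2006-06-24 is 2011-06-24.
Because the pending criminal prosecution ran from 2009-06-27 to 2010-02-12, the deadline is extended by 230 days to 2012-02-09.
By the time the plaintiff's legal incapacity began on 2012-05-17, the limitation period had already expired on 2012-02-09; that interval cannot revive it.
None of the other events listed affects the running of the period under the stated rules.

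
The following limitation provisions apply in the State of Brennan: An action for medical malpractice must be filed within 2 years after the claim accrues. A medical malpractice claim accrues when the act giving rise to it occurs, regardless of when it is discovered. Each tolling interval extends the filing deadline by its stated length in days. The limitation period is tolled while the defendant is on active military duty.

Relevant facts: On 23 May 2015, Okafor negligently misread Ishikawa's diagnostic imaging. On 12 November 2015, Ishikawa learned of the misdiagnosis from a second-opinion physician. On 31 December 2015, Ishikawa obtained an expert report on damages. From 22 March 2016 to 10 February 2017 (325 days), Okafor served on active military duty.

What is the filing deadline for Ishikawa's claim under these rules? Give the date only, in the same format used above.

13 April 2018

Accrual is governed by the date of the act, so the period began to run on 23 May 2015; the later discovery on 12 November 2015 is irrelevant under the stated rule.
The untolled deadline — 2 years after 23 May 2015 — is 23 May 2017.
The defendant's active military service from 22 March 2016 to 10 February 2017 tolled the period for 325 days, extending the deadline to 13 April 2018.
None of the other events listed affects the running of the period under the stated rules.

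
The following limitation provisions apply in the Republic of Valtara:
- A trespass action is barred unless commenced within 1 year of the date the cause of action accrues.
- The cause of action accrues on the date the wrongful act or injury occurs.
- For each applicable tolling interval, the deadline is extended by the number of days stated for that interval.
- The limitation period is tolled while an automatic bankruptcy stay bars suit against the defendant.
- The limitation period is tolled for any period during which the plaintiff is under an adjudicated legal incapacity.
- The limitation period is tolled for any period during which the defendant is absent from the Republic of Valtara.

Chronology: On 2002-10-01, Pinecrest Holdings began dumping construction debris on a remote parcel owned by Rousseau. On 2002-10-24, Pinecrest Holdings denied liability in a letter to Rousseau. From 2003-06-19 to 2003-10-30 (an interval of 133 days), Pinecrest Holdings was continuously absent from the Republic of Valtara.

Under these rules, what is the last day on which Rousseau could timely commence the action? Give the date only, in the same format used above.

The cause of action accrued on 2002-10-01, the date of the act.
1 year from 2002-10-01 is 2003-10-01.
The period was tolled for 133 days by the defendant's absence from the jurisdiction (2003-06-19 to 2003-10-30), pushing the deadline to 2004-02-11.
None of the other events listed affects the running of the period under the stated rules.

2004-02-11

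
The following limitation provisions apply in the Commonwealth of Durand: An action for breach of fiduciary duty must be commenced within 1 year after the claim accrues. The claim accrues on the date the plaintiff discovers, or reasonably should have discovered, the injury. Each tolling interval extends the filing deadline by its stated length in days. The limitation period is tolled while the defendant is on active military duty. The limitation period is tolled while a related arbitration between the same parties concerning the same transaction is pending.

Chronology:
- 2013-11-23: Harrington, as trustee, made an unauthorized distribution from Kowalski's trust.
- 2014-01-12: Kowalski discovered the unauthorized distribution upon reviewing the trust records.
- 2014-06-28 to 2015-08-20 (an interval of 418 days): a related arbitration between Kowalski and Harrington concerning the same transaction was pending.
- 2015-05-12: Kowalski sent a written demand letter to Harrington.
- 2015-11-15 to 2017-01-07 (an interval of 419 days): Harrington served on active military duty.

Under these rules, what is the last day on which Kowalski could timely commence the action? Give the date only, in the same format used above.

2017-04-28

Under the discovery rule, the claim accrued on 2014-01-12, when Kowalski discovered the injury — not on the 2013-11-23 date of the underlying act.
The untolled deadline — 1 year after 2014-01-12 — is 2015-01-12.
The period was tolled for 418 days by the pending related arbitration (2014-06-28 to 2015-08-20), pushing the deadline to 2016-03-05.
Because the defendant's active military service ran from 2015-11-15 to 2017-01-07, the deadline is extended by 419 days to 2017-04-28.
The other events in the timeline have no effect on the limitation period under the stated rules.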